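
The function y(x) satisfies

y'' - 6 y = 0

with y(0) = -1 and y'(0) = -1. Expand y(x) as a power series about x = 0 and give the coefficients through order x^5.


Ansatz: y(x) = sum_{n>=0} a_n x^n, so y'(x) = sum_{n>=1} n a_n x^(n-1) and y''(x) = sum_{n>=2} n(n-1) a_n x^(n-2).
Substitute into P(x) y'' + Q(x) y' + R(x) y = 0 with P(x) = 1, Q(x) = 0, R(x) = -6, and match powers of x.
Initial conditions: a_0 = -1, a_1 = -1.
Setting the coefficient of each power of x to zero and solving order by order (substituting the coefficients already found):
  x^0: 2 a_2 - 6 a_0 = 0  ->  2 a_2 = 6 a_0 = -6  ->  a_2 = -3
  x^1: 6 a_3 - 6 a_1 = 0  ->  6 a_3 = 6 a_1 = -6  ->  a_3 = -1
  x^2: 12 a_4 - 6 a_2 = 0  ->  12 a_4 = 6 a_2 = -18  ->  a_4 = -3/2
  x^3: 20 a_5 - 6 a_3 = 0  ->  20 a_5 = 6 a_3 = -6  ->  a_5 = -3/10
Truncated series: y(x) = -1 - x - 3 x^2 - x^3 - (3/2) x^4 - (3/10) x^5 + O(x^6).

a_0 = -1; a_1 = -1; a_2 = -3; a_3 = -1; a_4 = -3/2; a_5 = -3/10


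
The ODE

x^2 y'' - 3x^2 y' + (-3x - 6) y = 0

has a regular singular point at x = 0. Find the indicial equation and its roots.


Divide by x^2 to reach normal form y'' + P_1(x) y' + P_2(x) y = 0 with P_1(x) = -3 and P_2(x) = -3/x - 6/x^2.
x = 0 is a singular point because the y-coefficient -3/x - 6/x^2 has a pole at x = 0.
It is a regular singular point because x P_1(x) = p(x) = -3x and x^2 P_2(x) = q(x) = -3x - 6 are polynomials, hence analytic at x = 0.
p(0) = 0,  q(0) = -6.
Indicial equation: r(r-1) + p(0) r + q(0) = 0, i.e. r^2 + (p(0) - 1) r + q(0) = 0, i.e. r^2 - 1 r - 6 = 0.
Discriminant: (-1)^2 - 4(-6) = 25, so r = (1 ± 5)/2.
Solving: r_1 = 3, r_2 = -2.

indicial: r^2 - 1 r - 6 = 0; roots r_1 = 3, r_2 = -2


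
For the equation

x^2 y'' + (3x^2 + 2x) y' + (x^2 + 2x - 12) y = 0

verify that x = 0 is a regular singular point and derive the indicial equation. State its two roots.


Divide by x^2 to reach normal form y'' + P_1(x) y' + P_2(x) y = 0 with P_1(x) = 3 + 2/x and P_2(x) = 1 + 2/x - 12/x^2.
x = 0 is a singular point because the y'-coefficient 3 + 2/x has a pole at x = 0 and the y-coefficient 1 + 2/x - 12/x^2 has a pole at x = 0.
It is a regular singular point because x P_1(x) = p(x) = 3x + 2 and x^2 P_2(x) = q(x) = x^2 + 2x - 12 are polynomials, hence analytic at x = 0.
p(0) = 2,  q(0) = -12.
Indicial equation: r(r-1) + p(0) r + q(0) = 0, i.e. r^2 + (p(0) - 1) r + q(0) = 0, i.e. r^2 + 1 r - 12 = 0.
Discriminant: (1)^2 - 4(-12) = 49, so r = (-1 ± 7)/2.
Solving: r_1 = 3, r_2 = -4.

indicial: r^2 + 1 r - 12 = 0; roots r_1 = 3, r_2 = -4


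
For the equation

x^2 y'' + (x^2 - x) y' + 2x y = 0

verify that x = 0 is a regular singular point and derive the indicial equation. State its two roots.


Divide by x^2 to reach normal form y'' + P_1(x) y' + P_2(x) y = 0 with P_1(x) = 1 - 1/x and P_2(x) = 2/x.
x = 0 is a singular point because the y'-coefficient 1 - 1/x has a pole at x = 0 and the y-coefficient 2/x has a pole at x = 0.
It is a regular singular point because x P_1(x) = p(x) = x - 1 and x^2 P_2(x) = q(x) = 2x are polynomials, hence analytic at x = 0.
p(0) = -1,  q(0) = 0.
Indicial equation: r(r-1) + p(0) r + q(0) = 0, i.e. r^2 + (p(0) - 1) r + q(0) = 0, i.e. r^2 - 2 r = 0.
Discriminant: (-2)^2 - 4(0) = 4, so r = (2 ± 2)/2.
Solving: r_1 = 2, r_2 = 0.

indicial: r^2 - 2 r = 0; roots r_1 = 2, r_2 = 0


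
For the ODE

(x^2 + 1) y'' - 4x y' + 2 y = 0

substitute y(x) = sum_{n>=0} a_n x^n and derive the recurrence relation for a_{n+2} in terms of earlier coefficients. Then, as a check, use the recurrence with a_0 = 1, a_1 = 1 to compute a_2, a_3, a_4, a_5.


Substitute y = sum_n a_n x^n.
(1 + 1 x^2) y'' contributes (n+2)(n+1) a_{n+2} + n(n-1) a_n at x^n.
-4 x y'(x) contributes -4 n a_n at x^n.
2 y(x) contributes 2 a_n at x^n.
Matching x^n: (n+2)(n+1) a_{n+2} + (n(n-1) - 4 n + 2) a_n = 0.
Thus a_{n+2} = (-n(n-1) + 4 n - 2) / ((n+1)(n+2)) * a_n.

Check with a_0 = 1, a_1 = 1 (apply the recurrence for n = 0, 1, 2, 3): a_0 = 1, a_1 = 1, a_2 = -1, a_3 = 1/3, a_4 = -1/3, a_5 = 1/15.

a_(n+2) = (-n(n-1) + 4 n - 2) / ((n+1)(n+2)) * a_n; check: a_0 = 1, a_1 = 1, a_2 = -1, a_3 = 1/3, a_4 = -1/3, a_5 = 1/15


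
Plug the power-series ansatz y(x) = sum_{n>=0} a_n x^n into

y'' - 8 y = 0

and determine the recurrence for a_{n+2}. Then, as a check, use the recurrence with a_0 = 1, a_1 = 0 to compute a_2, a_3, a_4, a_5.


Substitute y = sum_n a_n x^n into y'' + (const) y = 0.
y''(x) = sum_{n>=0} (n+2)(n+1) a_{n+2} x^n.
The ODE becomes sum_n [(n+2)(n+1) a_{n+2} - 8 a_n] x^n = 0.
Setting each coefficient to zero gives the recurrence:
  (n+2)(n+1) a_{n+2} - 8 a_n = 0,
  a_{n+2} = 8 / ((n+1)(n+2)) a_n.

Check with a_0 = 1, a_1 = 0 (apply the recurrence for n = 0, 1, 2, 3): a_0 = 1, a_1 = 0, a_2 = 4, a_3 = 0, a_4 = 8/3, a_5 = 0.

a_{n+2} = 8/((n+1)(n+2)) * a_n; check: a_0 = 1, a_1 = 0, a_2 = 4, a_3 = 0, a_4 = 8/3, a_5 = 0


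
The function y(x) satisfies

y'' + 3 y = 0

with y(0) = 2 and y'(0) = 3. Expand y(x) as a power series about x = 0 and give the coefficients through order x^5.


Ansatz: y(x) = sum_{n>=0} a_n x^n, so y'(x) = sum_{n>=1} n a_n x^(n-1) and y''(x) = sum_{n>=2} n(n-1) a_n x^(n-2).
Substitute into P(x) y'' + Q(x) y' + R(x) y = 0 with P(x) = 1, Q(x) = 0, R(x) = 3, and match powers of x.
Initial conditions: a_0 = 2, a_1 = 3.
Setting the coefficient of each power of x to zero and solving order by order (substituting the coefficients already found):
  x^0: 2 a_2 + 3 a_0 = 0  ->  2 a_2 = -3 a_0 = -6  ->  a_2 = -3
  x^1: 6 a_3 + 3 a_1 = 0  ->  6 a_3 = -3 a_1 = -9  ->  a_3 = -3/2
  x^2: 12 a_4 + 3 a_2 = 0  ->  12 a_4 = -3 a_2 = 9  ->  a_4 = 3/4
  x^3: 20 a_5 + 3 a_3 = 0  ->  20 a_5 = -3 a_3 = 9/2  ->  a_5 = 9/40
Truncated series: y(x) = 2 + 3 x - 3 x^2 - (3/2) x^3 + (3/4) x^4 + (9/40) x^5 + O(x^6).

a_0 = 2; a_1 = 3; a_2 = -3; a_3 = -3/2; a_4 = 3/4; a_5 = 9/40


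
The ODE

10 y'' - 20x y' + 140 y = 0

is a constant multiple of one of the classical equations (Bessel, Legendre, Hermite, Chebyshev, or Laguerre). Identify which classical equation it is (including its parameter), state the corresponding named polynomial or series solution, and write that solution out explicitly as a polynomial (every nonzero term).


All three coefficients share the factor 10; dividing through by 10 gives  y'' - 2x y' + 14 y = 0.
This matches the Hermite equation y'' - 2x y' + 2n y = 0 with 2n = 14, so n = 7; the polynomial solution is H_7(x).
With y = sum_k a_k x^k, matching x^k gives (k+2)(k+1) a_{k+2} = 2(k - n) a_k = 2(k - 7) a_k. The right side vanishes at k = 7, so the series with the parity of 7 terminates at degree 7.
Standard normalization: leading coefficient of H_n is 2^n, so a_7 = 2^7 = 128. Work downward with a_k = (k+1)(k+2) a_{k+2} / (2(k - n)):
  a_5 = (6)(7)(128) / (2(5 - 7)) = 5376/(-4) = -1344
  a_3 = (4)(5)(-1344) / (2(3 - 7)) = -26880/(-8) = 3360
  a_1 = (2)(3)(3360) / (2(1 - 7)) = 20160/(-12) = -1680
Hence H_7(x) = 128 x^7 - 1344 x^5 + 3360 x^3 - 1680 x.

H_7(x); series = 128 x^7 - 1344 x^5 + 3360 x^3 - 1680 x


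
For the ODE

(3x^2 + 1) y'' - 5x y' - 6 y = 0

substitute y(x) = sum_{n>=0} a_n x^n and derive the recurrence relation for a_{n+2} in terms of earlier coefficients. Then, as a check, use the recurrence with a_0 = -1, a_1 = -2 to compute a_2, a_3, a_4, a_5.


Substitute y = sum_n a_n x^n.
(1 + 3 x^2) y'' contributes (n+2)(n+1) a_{n+2} + 3 n(n-1) a_n at x^n.
-5 x y'(x) contributes -5 n a_n at x^n.
-6 y(x) contributes -6 a_n at x^n.
Matching x^n: (n+2)(n+1) a_{n+2} + (3 n(n-1) - 5 n - 6) a_n = 0.
Thus a_{n+2} = (-3 n(n-1) + 5 n + 6) / ((n+1)(n+2)) * a_n.

Check with a_0 = -1, a_1 = -2 (apply the recurrence for n = 0, 1, 2, 3): a_0 = -1, a_1 = -2, a_2 = -3, a_3 = -11/3, a_4 = -5/2, a_5 = -11/20.

a_(n+2) = (-3 n(n-1) + 5 n + 6) / ((n+1)(n+2)) * a_n; check: a_0 = -1, a_1 = -2, a_2 = -3, a_3 = -11/3, a_4 = -5/2, a_5 = -11/20


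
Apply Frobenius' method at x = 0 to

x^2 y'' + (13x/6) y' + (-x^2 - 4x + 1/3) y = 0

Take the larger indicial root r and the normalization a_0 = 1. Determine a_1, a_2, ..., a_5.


Write in Frobenius form y'' + (p(x)/x) y' + (q(x)/x^2) y = 0:
  p(x) = 13/6,  q(x) = -x^2 - 4x + 1/3.
Indicial equation: r(r-1) + (13/6) r + (1/3) = 0 -> roots r_1 = -1/2, r_2 = -2/3.
Take r = r_1 = -1/2. Let y(x) = x^r sum_{n>=0} a_n x^n with a_0 = 1.
Substitute y = x^r sum a_n x^n and match x^{r+n}. The recurrence is
  D(n) a_n - 4 a_{n-1} - 1 a_{n-2} = 0,  where D(n) = (r+n)(r+n-1) + (13/6)(r+n) + (1/3).
  a_n = [4 a_{n-1} + 1 a_{n-2}] / D(n).
Since the indicial polynomial factors as (r - r_1)(r - r_2), D(n) = (r_1 + n - r_1)(r_1 + n - r_2) = n(n + 1/6).
Evaluating step by step (a_0 = 1):
  n = 1: D(1) = 1(1 + 1/6) = 7/6; numerator = 4(1) = 4; a_1 = (4)/(7/6) = 24/7
  n = 2: D(2) = 2(2 + 1/6) = 13/3; numerator = 4(24/7) + 1(1) = 103/7; a_2 = (103/7)/(13/3) = 309/91
  n = 3: D(3) = 3(3 + 1/6) = 19/2; numerator = 4(309/91) + 1(24/7) = 1548/91; a_3 = (1548/91)/(19/2) = 3096/1729
  n = 4: D(4) = 4(4 + 1/6) = 50/3; numerator = 4(3096/1729) + 1(309/91) = 18255/1729; a_4 = (18255/1729)/(50/3) = 10953/17290
  n = 5: D(5) = 5(5 + 1/6) = 155/6; numerator = 4(10953/17290) + 1(3096/1729) = 37386/8645; a_5 = (37386/8645)/(155/6) = 7236/43225

r = -1/2; a_0 = 1; a_1 = 24/7; a_2 = 309/91; a_3 = 3096/1729; a_4 = 10953/17290; a_5 = 7236/43225


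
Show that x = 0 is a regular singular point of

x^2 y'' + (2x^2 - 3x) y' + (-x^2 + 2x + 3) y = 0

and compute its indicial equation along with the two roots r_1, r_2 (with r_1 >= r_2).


Divide by x^2 to reach normal form y'' + P_1(x) y' + P_2(x) y = 0 with P_1(x) = 2 - 3/x and P_2(x) = -1 + 2/x + 3/x^2.
x = 0 is a singular point because the y'-coefficient 2 - 3/x has a pole at x = 0 and the y-coefficient -1 + 2/x + 3/x^2 has a pole at x = 0.
It is a regular singular point because x P_1(x) = p(x) = 2x - 3 and x^2 P_2(x) = q(x) = -x^2 + 2x + 3 are polynomials, hence analytic at x = 0.
p(0) = -3,  q(0) = 3.
Indicial equation: r(r-1) + p(0) r + q(0) = 0, i.e. r^2 + (p(0) - 1) r + q(0) = 0, i.e. r^2 - 4 r + 3 = 0.
Discriminant: (-4)^2 - 4(3) = 4, so r = (4 ± 2)/2.
Solving: r_1 = 3, r_2 = 1.

indicial: r^2 - 4 r + 3 = 0; roots r_1 = 3, r_2 = 1


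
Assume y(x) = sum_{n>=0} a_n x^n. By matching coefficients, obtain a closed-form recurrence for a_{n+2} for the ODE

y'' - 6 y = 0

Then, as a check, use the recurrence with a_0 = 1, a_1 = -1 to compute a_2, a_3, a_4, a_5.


Substitute y = sum_n a_n x^n into y'' + (const) y = 0.
y''(x) = sum_{n>=0} (n+2)(n+1) a_{n+2} x^n.
The ODE becomes sum_n [(n+2)(n+1) a_{n+2} - 6 a_n] x^n = 0.
Setting each coefficient to zero gives the recurrence:
  (n+2)(n+1) a_{n+2} - 6 a_n = 0,
  a_{n+2} = 6 / ((n+1)(n+2)) a_n.

Check with a_0 = 1, a_1 = -1 (apply the recurrence for n = 0, 1, 2, 3): a_0 = 1, a_1 = -1, a_2 = 3, a_3 = -1, a_4 = 3/2, a_5 = -3/10.

a_{n+2} = 6/((n+1)(n+2)) * a_n; check: a_0 = 1, a_1 = -1, a_2 = 3, a_3 = -1, a_4 = 3/2, a_5 = -3/10


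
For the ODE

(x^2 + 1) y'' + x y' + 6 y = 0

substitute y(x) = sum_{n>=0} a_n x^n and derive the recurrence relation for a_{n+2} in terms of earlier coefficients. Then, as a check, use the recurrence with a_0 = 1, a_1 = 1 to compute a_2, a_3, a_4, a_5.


Substitute y = sum_n a_n x^n.
(1 + 1 x^2) y'' contributes (n+2)(n+1) a_{n+2} + n(n-1) a_n at x^n.
x y'(x) contributes n a_n at x^n.
6 y(x) contributes 6 a_n at x^n.
Matching x^n: (n+2)(n+1) a_{n+2} + (n(n-1) + n + 6) a_n = 0.
Thus a_{n+2} = (-n(n-1) - n - 6) / ((n+1)(n+2)) * a_n.

Check with a_0 = 1, a_1 = 1 (apply the recurrence for n = 0, 1, 2, 3): a_0 = 1, a_1 = 1, a_2 = -3, a_3 = -7/6, a_4 = 5/2, a_5 = 7/8.

a_(n+2) = (-n(n-1) - n - 6) / ((n+1)(n+2)) * a_n; check: a_0 = 1, a_1 = 1, a_2 = -3, a_3 = -7/6, a_4 = 5/2, a_5 = 7/8


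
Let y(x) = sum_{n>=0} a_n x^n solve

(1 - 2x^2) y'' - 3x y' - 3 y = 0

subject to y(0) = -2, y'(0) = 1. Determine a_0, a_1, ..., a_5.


Ansatz: y(x) = sum_{n>=0} a_n x^n, so y'(x) = sum_{n>=1} n a_n x^(n-1) and y''(x) = sum_{n>=2} n(n-1) a_n x^(n-2).
Substitute into P(x) y'' + Q(x) y' + R(x) y = 0 with P(x) = 1 - 2x^2, Q(x) = -3x, R(x) = -3, and match powers of x.
Initial conditions: a_0 = -2, a_1 = 1.
Setting the coefficient of each power of x to zero and solving order by order (substituting the coefficients already found):
  x^0: 2 a_2 - 3 a_0 = 0  ->  2 a_2 = 3 a_0 = -6  ->  a_2 = -3
  x^1: 6 a_3 - 6 a_1 = 0  ->  6 a_3 = 6 a_1 = 6  ->  a_3 = 1
  x^2: 12 a_4 - 13 a_2 = 0  ->  12 a_4 = 13 a_2 = -39  ->  a_4 = -13/4
  x^3: 20 a_5 - 24 a_3 = 0  ->  20 a_5 = 24 a_3 = 24  ->  a_5 = 6/5
Truncated series: y(x) = -2 + x - 3 x^2 + x^3 - (13/4) x^4 + (6/5) x^5 + O(x^6).

a_0 = -2; a_1 = 1; a_2 = -3; a_3 = 1; a_4 = -13/4; a_5 = 6/5


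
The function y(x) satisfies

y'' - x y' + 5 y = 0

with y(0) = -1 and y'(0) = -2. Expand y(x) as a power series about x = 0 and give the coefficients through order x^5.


Ansatz: y(x) = sum_{n>=0} a_n x^n, so y'(x) = sum_{n>=1} n a_n x^(n-1) and y''(x) = sum_{n>=2} n(n-1) a_n x^(n-2).
Substitute into P(x) y'' + Q(x) y' + R(x) y = 0 with P(x) = 1, Q(x) = -x, R(x) = 5, and match powers of x.
Initial conditions: a_0 = -1, a_1 = -2.
Setting the coefficient of each power of x to zero and solving order by order (substituting the coefficients already found):
  x^0: 2 a_2 + 5 a_0 = 0  ->  2 a_2 = -5 a_0 = 5  ->  a_2 = 5/2
  x^1: 6 a_3 + 4 a_1 = 0  ->  6 a_3 = -4 a_1 = 8  ->  a_3 = 4/3
  x^2: 12 a_4 + 3 a_2 = 0  ->  12 a_4 = -3 a_2 = -15/2  ->  a_4 = -5/8
  x^3: 20 a_5 + 2 a_3 = 0  ->  20 a_5 = -2 a_3 = -8/3  ->  a_5 = -2/15
Truncated series: y(x) = -1 - 2 x + (5/2) x^2 + (4/3) x^3 - (5/8) x^4 - (2/15) x^5 + O(x^6).

a_0 = -1; a_1 = -2; a_2 = 5/2; a_3 = 4/3; a_4 = -5/8; a_5 = -2/15


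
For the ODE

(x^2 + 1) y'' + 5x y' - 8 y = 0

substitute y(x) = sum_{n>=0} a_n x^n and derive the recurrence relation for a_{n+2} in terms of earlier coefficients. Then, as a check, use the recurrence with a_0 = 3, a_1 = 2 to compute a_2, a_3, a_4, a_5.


Substitute y = sum_n a_n x^n.
(1 + 1 x^2) y'' contributes (n+2)(n+1) a_{n+2} + n(n-1) a_n at x^n.
5 x y'(x) contributes 5 n a_n at x^n.
-8 y(x) contributes -8 a_n at x^n.
Matching x^n: (n+2)(n+1) a_{n+2} + (n(n-1) + 5 n - 8) a_n = 0.
Thus a_{n+2} = (-n(n-1) - 5 n + 8) / ((n+1)(n+2)) * a_n.

Check with a_0 = 3, a_1 = 2 (apply the recurrence for n = 0, 1, 2, 3): a_0 = 3, a_1 = 2, a_2 = 12, a_3 = 1, a_4 = -4, a_5 = -13/20.

a_(n+2) = (-n(n-1) - 5 n + 8) / ((n+1)(n+2)) * a_n; check: a_0 = 3, a_1 = 2, a_2 = 12, a_3 = 1, a_4 = -4, a_5 = -13/20


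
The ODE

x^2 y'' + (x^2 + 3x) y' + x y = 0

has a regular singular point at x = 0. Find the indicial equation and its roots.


Divide by x^2 to reach normal form y'' + P_1(x) y' + P_2(x) y = 0 with P_1(x) = 1 + 3/x and P_2(x) = 1/x.
x = 0 is a singular point because the y'-coefficient 1 + 3/x has a pole at x = 0 and the y-coefficient 1/x has a pole at x = 0.
It is a regular singular point because x P_1(x) = p(x) = x + 3 and x^2 P_2(x) = q(x) = x are polynomials, hence analytic at x = 0.
p(0) = 3,  q(0) = 0.
Indicial equation: r(r-1) + p(0) r + q(0) = 0, i.e. r^2 + (p(0) - 1) r + q(0) = 0, i.e. r^2 + 2 r = 0.
Discriminant: (2)^2 - 4(0) = 4, so r = (-2 ± 2)/2.
Solving: r_1 = 0, r_2 = -2.

indicial: r^2 + 2 r = 0; roots r_1 = 0, r_2 = -2


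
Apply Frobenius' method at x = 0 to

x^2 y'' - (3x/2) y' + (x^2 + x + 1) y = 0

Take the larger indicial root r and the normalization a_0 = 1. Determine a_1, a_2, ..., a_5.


Write in Frobenius form y'' + (p(x)/x) y' + (q(x)/x^2) y = 0:
  p(x) = -3/2,  q(x) = x^2 + x + 1.
Indicial equation: r(r-1) + (-3/2) r + (1) = 0 -> roots r_1 = 2, r_2 = 1/2.
Take r = r_1 = 2. Let y(x) = x^r sum_{n>=0} a_n x^n with a_0 = 1.
Substitute y = x^r sum a_n x^n and match x^{r+n}. The recurrence is
  D(n) a_n + 1 a_{n-1} + 1 a_{n-2} = 0,  where D(n) = (r+n)(r+n-1) + (-3/2)(r+n) + (1).
  a_n = [-1 a_{n-1} - 1 a_{n-2}] / D(n).
Since the indicial polynomial factors as (r - r_1)(r - r_2), D(n) = (r_1 + n - r_1)(r_1 + n - r_2) = n(n + 3/2).
Evaluating step by step (a_0 = 1):
  n = 1: D(1) = 1(1 + 3/2) = 5/2; numerator = -1(1) = -1; a_1 = (-1)/(5/2) = -2/5
  n = 2: D(2) = 2(2 + 3/2) = 7; numerator = -1(-2/5) - 1(1) = -3/5; a_2 = (-3/5)/(7) = -3/35
  n = 3: D(3) = 3(3 + 3/2) = 27/2; numerator = -1(-3/35) - 1(-2/5) = 17/35; a_3 = (17/35)/(27/2) = 34/945
  n = 4: D(4) = 4(4 + 3/2) = 22; numerator = -1(34/945) - 1(-3/35) = 47/945; a_4 = (47/945)/(22) = 47/20790
  n = 5: D(5) = 5(5 + 3/2) = 65/2; numerator = -1(47/20790) - 1(34/945) = -53/1386; a_5 = (-53/1386)/(65/2) = -53/45045

r = 2; a_0 = 1; a_1 = -2/5; a_2 = -3/35; a_3 = 34/945; a_4 = 47/20790; a_5 = -53/45045


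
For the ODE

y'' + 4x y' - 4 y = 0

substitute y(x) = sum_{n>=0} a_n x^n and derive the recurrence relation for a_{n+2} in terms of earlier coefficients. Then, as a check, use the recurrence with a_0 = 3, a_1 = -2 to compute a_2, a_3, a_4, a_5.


Substitute y = sum_n a_n x^n.
y''(x) has coefficient (n+2)(n+1) a_{n+2} at x^n;
4 x y'(x) has coefficient 4 n a_n at x^n (shift);
-4 y(x) has coefficient -4 a_n at x^n.
Matching x^n: (n+2)(n+1) a_{n+2} + (4n - 4) a_n = 0.
Thus a_{n+2} = (-4n + 4) / ((n+1)(n+2)) * a_n.

Check with a_0 = 3, a_1 = -2 (apply the recurrence for n = 0, 1, 2, 3): a_0 = 3, a_1 = -2, a_2 = 6, a_3 = 0, a_4 = -2, a_5 = 0.

a_(n+2) = (-4n + 4) / ((n+1)(n+2)) * a_n; check: a_0 = 3, a_1 = -2, a_2 = 6, a_3 = 0, a_4 = -2, a_5 = 0


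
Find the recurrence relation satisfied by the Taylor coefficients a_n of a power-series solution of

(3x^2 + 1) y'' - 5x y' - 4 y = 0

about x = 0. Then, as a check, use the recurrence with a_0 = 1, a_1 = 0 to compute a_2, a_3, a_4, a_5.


Substitute y = sum_n a_n x^n.
(1 + 3 x^2) y'' contributes (n+2)(n+1) a_{n+2} + 3 n(n-1) a_n at x^n.
-5 x y'(x) contributes -5 n a_n at x^n.
-4 y(x) contributes -4 a_n at x^n.
Matching x^n: (n+2)(n+1) a_{n+2} + (3 n(n-1) - 5 n - 4) a_n = 0.
Thus a_{n+2} = (-3 n(n-1) + 5 n + 4) / ((n+1)(n+2)) * a_n.

Check with a_0 = 1, a_1 = 0 (apply the recurrence for n = 0, 1, 2, 3): a_0 = 1, a_1 = 0, a_2 = 2, a_3 = 0, a_4 = 4/3, a_5 = 0.

a_(n+2) = (-3 n(n-1) + 5 n + 4) / ((n+1)(n+2)) * a_n; check: a_0 = 1, a_1 = 0, a_2 = 2, a_3 = 0, a_4 = 4/3, a_5 = 0


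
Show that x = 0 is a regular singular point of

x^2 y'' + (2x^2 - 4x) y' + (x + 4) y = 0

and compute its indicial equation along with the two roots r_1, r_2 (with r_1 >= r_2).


Divide by x^2 to reach normal form y'' + P_1(x) y' + P_2(x) y = 0 with P_1(x) = 2 - 4/x and P_2(x) = 1/x + 4/x^2.
x = 0 is a singular point because the y'-coefficient 2 - 4/x has a pole at x = 0 and the y-coefficient 1/x + 4/x^2 has a pole at x = 0.
It is a regular singular point because x P_1(x) = p(x) = 2x - 4 and x^2 P_2(x) = q(x) = x + 4 are polynomials, hence analytic at x = 0.
p(0) = -4,  q(0) = 4.
Indicial equation: r(r-1) + p(0) r + q(0) = 0, i.e. r^2 + (p(0) - 1) r + q(0) = 0, i.e. r^2 - 5 r + 4 = 0.
Discriminant: (-5)^2 - 4(4) = 9, so r = (5 ± 3)/2.
Solving: r_1 = 4, r_2 = 1.

indicial: r^2 - 5 r + 4 = 0; roots r_1 = 4, r_2 = 1


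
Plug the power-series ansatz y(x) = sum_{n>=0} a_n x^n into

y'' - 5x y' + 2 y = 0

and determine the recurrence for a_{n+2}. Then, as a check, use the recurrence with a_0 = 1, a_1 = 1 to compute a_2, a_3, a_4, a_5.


Substitute y = sum_n a_n x^n.
y''(x) has coefficient (n+2)(n+1) a_{n+2} at x^n;
-5 x y'(x) has coefficient -5 n a_n at x^n (shift);
2 y(x) has coefficient 2 a_n at x^n.
Matching x^n: (n+2)(n+1) a_{n+2} + (-5n + 2) a_n = 0.
Thus a_{n+2} = (5n - 2) / ((n+1)(n+2)) * a_n.

Check with a_0 = 1, a_1 = 1 (apply the recurrence for n = 0, 1, 2, 3): a_0 = 1, a_1 = 1, a_2 = -1, a_3 = 1/2, a_4 = -2/3, a_5 = 13/40.

a_(n+2) = (5n - 2) / ((n+1)(n+2)) * a_n; check: a_0 = 1, a_1 = 1, a_2 = -1, a_3 = 1/2, a_4 = -2/3, a_5 = 13/40


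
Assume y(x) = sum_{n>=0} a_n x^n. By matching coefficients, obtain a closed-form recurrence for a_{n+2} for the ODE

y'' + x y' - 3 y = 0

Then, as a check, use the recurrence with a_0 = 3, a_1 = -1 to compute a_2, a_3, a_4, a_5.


Substitute y = sum_n a_n x^n.
y''(x) has coefficient (n+2)(n+1) a_{n+2} at x^n;
x y'(x) has coefficient n a_n at x^n (shift);
-3 y(x) has coefficient -3 a_n at x^n.
Matching x^n: (n+2)(n+1) a_{n+2} + (n - 3) a_n = 0.
Thus a_{n+2} = (-n + 3) / ((n+1)(n+2)) * a_n.

Check with a_0 = 3, a_1 = -1 (apply the recurrence for n = 0, 1, 2, 3): a_0 = 3, a_1 = -1, a_2 = 9/2, a_3 = -1/3, a_4 = 3/8, a_5 = 0.

a_(n+2) = (-n + 3) / ((n+1)(n+2)) * a_n; check: a_0 = 3, a_1 = -1, a_2 = 9/2, a_3 = -1/3, a_4 = 3/8, a_5 = 0


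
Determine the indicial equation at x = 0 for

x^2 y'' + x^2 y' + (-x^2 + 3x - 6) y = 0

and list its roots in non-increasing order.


Divide by x^2 to reach normal form y'' + P_1(x) y' + P_2(x) y = 0 with P_1(x) = 1 and P_2(x) = -1 + 3/x - 6/x^2.
x = 0 is a singular point because the y-coefficient -1 + 3/x - 6/x^2 has a pole at x = 0.
It is a regular singular point because x P_1(x) = p(x) = x and x^2 P_2(x) = q(x) = -x^2 + 3x - 6 are polynomials, hence analytic at x = 0.
p(0) = 0,  q(0) = -6.
Indicial equation: r(r-1) + p(0) r + q(0) = 0, i.e. r^2 + (p(0) - 1) r + q(0) = 0, i.e. r^2 - 1 r - 6 = 0.
Discriminant: (-1)^2 - 4(-6) = 25, so r = (1 ± 5)/2.
Solving: r_1 = 3, r_2 = -2.

indicial: r^2 - 1 r - 6 = 0; roots r_1 = 3, r_2 = -2


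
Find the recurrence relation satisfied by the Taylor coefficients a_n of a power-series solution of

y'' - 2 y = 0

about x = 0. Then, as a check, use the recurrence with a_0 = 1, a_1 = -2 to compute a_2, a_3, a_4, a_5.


Substitute y = sum_n a_n x^n into y'' + (const) y = 0.
y''(x) = sum_{n>=0} (n+2)(n+1) a_{n+2} x^n.
The ODE becomes sum_n [(n+2)(n+1) a_{n+2} - 2 a_n] x^n = 0.
Setting each coefficient to zero gives the recurrence:
  (n+2)(n+1) a_{n+2} - 2 a_n = 0,
  a_{n+2} = 2 / ((n+1)(n+2)) a_n.

Check with a_0 = 1, a_1 = -2 (apply the recurrence for n = 0, 1, 2, 3): a_0 = 1, a_1 = -2, a_2 = 1, a_3 = -2/3, a_4 = 1/6, a_5 = -1/15.

a_{n+2} = 2/((n+1)(n+2)) * a_n; check: a_0 = 1, a_1 = -2, a_2 = 1, a_3 = -2/3, a_4 = 1/6, a_5 = -1/15


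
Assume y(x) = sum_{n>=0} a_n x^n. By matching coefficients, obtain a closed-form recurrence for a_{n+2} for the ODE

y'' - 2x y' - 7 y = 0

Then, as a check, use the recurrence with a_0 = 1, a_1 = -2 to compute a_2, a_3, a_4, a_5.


Substitute y = sum_n a_n x^n.
y''(x) has coefficient (n+2)(n+1) a_{n+2} at x^n;
-2 x y'(x) has coefficient -2 n a_n at x^n (shift);
-7 y(x) has coefficient -7 a_n at x^n.
Matching x^n: (n+2)(n+1) a_{n+2} + (-2n - 7) a_n = 0.
Thus a_{n+2} = (2n + 7) / ((n+1)(n+2)) * a_n.

Check with a_0 = 1, a_1 = -2 (apply the recurrence for n = 0, 1, 2, 3): a_0 = 1, a_1 = -2, a_2 = 7/2, a_3 = -3, a_4 = 77/24, a_5 = -39/20.

a_(n+2) = (2n + 7) / ((n+1)(n+2)) * a_n; check: a_0 = 1, a_1 = -2, a_2 = 7/2, a_3 = -3, a_4 = 77/24, a_5 = -39/20


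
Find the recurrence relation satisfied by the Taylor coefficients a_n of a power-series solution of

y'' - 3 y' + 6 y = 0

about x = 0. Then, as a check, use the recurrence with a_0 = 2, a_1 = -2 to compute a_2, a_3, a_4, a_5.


Substitute y = sum_n a_n x^n.
y''(x) has coefficient (n+2)(n+1) a_{n+2} at x^n;
-3 y'(x) has coefficient -3 (n+1) a_{n+1} at x^n;
6 y(x) has coefficient 6 a_n at x^n.
Matching x^n: (n+2)(n+1) a_{n+2} - 3 (n+1) a_{n+1} + 6 a_n = 0.
Thus a_{n+2} = [3 (n+1) a_{n+1} - 6 a_n] / ((n+1)(n+2)).

Check with a_0 = 2, a_1 = -2 (apply the recurrence for n = 0, 1, 2, 3): a_0 = 2, a_1 = -2, a_2 = -9, a_3 = -7, a_4 = -3/4, a_5 = 33/20.

a_(n+2) = [3 (n+1) a_(n+1) - 6 a_n] / ((n+1)(n+2)); check: a_0 = 2, a_1 = -2, a_2 = -9, a_3 = -7, a_4 = -3/4, a_5 = 33/20


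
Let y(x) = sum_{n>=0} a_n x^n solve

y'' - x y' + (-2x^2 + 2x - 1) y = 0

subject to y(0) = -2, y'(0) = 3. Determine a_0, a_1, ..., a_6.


Ansatz: y(x) = sum_{n>=0} a_n x^n, so y'(x) = sum_{n>=1} n a_n x^(n-1) and y''(x) = sum_{n>=2} n(n-1) a_n x^(n-2).
Substitute into P(x) y'' + Q(x) y' + R(x) y = 0 with P(x) = 1, Q(x) = -x, R(x) = -2x^2 + 2x - 1, and match powers of x.
Initial conditions: a_0 = -2, a_1 = 3.
Setting the coefficient of each power of x to zero and solving order by order (substituting the coefficients already found):
  x^0: 2 a_2 - a_0 = 0  ->  2 a_2 = a_0 = -2  ->  a_2 = -1
  x^1: 6 a_3 - 2 a_1 + 2 a_0 = 0  ->  6 a_3 = 2 a_1 - 2 a_0 = 10  ->  a_3 = 5/3
  x^2: 12 a_4 - 3 a_2 + 2 a_1 - 2 a_0 = 0  ->  12 a_4 = 3 a_2 - 2 a_1 + 2 a_0 = -13  ->  a_4 = -13/12
  x^3: 20 a_5 - 4 a_3 + 2 a_2 - 2 a_1 = 0  ->  20 a_5 = 4 a_3 - 2 a_2 + 2 a_1 = 44/3  ->  a_5 = 11/15
  x^4: 30 a_6 - 5 a_4 + 2 a_3 - 2 a_2 = 0  ->  30 a_6 = 5 a_4 - 2 a_3 + 2 a_2 = -43/4  ->  a_6 = -43/120
Truncated series: y(x) = -2 + 3 x - x^2 + (5/3) x^3 - (13/12) x^4 + (11/15) x^5 - (43/120) x^6 + O(x^7).

a_0 = -2; a_1 = 3; a_2 = -1; a_3 = 5/3; a_4 = -13/12; a_5 = 11/15; a_6 = -43/120


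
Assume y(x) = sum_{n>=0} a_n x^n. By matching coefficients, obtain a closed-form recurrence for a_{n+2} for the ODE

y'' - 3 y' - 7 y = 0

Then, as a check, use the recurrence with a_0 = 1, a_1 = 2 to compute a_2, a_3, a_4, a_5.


Substitute y = sum_n a_n x^n.
y''(x) has coefficient (n+2)(n+1) a_{n+2} at x^n;
-3 y'(x) has coefficient -3 (n+1) a_{n+1} at x^n;
-7 y(x) has coefficient -7 a_n at x^n.
Matching x^n: (n+2)(n+1) a_{n+2} - 3 (n+1) a_{n+1} - 7 a_n = 0.
Thus a_{n+2} = [3 (n+1) a_{n+1} + 7 a_n] / ((n+1)(n+2)).

Check with a_0 = 1, a_1 = 2 (apply the recurrence for n = 0, 1, 2, 3): a_0 = 1, a_1 = 2, a_2 = 13/2, a_3 = 53/6, a_4 = 125/12, a_5 = 1121/120.

a_(n+2) = [3 (n+1) a_(n+1) + 7 a_n] / ((n+1)(n+2)); check: a_0 = 1, a_1 = 2, a_2 = 13/2, a_3 = 53/6, a_4 = 125/12, a_5 = 1121/120


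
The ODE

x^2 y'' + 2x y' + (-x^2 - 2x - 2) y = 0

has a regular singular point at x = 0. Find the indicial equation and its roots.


Divide by x^2 to reach normal form y'' + P_1(x) y' + P_2(x) y = 0 with P_1(x) = 2/x and P_2(x) = -1 - 2/x - 2/x^2.
x = 0 is a singular point because the y'-coefficient 2/x has a pole at x = 0 and the y-coefficient -1 - 2/x - 2/x^2 has a pole at x = 0.
It is a regular singular point because x P_1(x) = p(x) = 2 and x^2 P_2(x) = q(x) = -x^2 - 2x - 2 are polynomials, hence analytic at x = 0.
p(0) = 2,  q(0) = -2.
Indicial equation: r(r-1) + p(0) r + q(0) = 0, i.e. r^2 + (p(0) - 1) r + q(0) = 0, i.e. r^2 + 1 r - 2 = 0.
Discriminant: (1)^2 - 4(-2) = 9, so r = (-1 ± 3)/2.
Solving: r_1 = 1, r_2 = -2.

indicial: r^2 + 1 r - 2 = 0; roots r_1 = 1, r_2 = -2


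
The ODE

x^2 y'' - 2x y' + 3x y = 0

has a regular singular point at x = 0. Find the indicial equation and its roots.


Divide by x^2 to reach normal form y'' + P_1(x) y' + P_2(x) y = 0 with P_1(x) = -2/x and P_2(x) = 3/x.
x = 0 is a singular point because the y'-coefficient -2/x has a pole at x = 0 and the y-coefficient 3/x has a pole at x = 0.
It is a regular singular point because x P_1(x) = p(x) = -2 and x^2 P_2(x) = q(x) = 3x are polynomials, hence analytic at x = 0.
p(0) = -2,  q(0) = 0.
Indicial equation: r(r-1) + p(0) r + q(0) = 0, i.e. r^2 + (p(0) - 1) r + q(0) = 0, i.e. r^2 - 3 r = 0.
Discriminant: (-3)^2 - 4(0) = 9, so r = (3 ± 3)/2.
Solving: r_1 = 3, r_2 = 0.

indicial: r^2 - 3 r = 0; roots r_1 = 3, r_2 = 0


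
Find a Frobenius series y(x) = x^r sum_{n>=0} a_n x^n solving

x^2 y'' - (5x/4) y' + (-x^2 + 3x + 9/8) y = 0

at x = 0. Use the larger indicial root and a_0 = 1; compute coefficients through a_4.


Write in Frobenius form y'' + (p(x)/x) y' + (q(x)/x^2) y = 0:
  p(x) = -5/4,  q(x) = -x^2 + 3x + 9/8.
Indicial equation: r(r-1) + (-5/4) r + (9/8) = 0 -> roots r_1 = 3/2, r_2 = 3/4.
Take r = r_1 = 3/2. Let y(x) = x^r sum_{n>=0} a_n x^n with a_0 = 1.
Substitute y = x^r sum a_n x^n and match x^{r+n}. The recurrence is
  D(n) a_n + 3 a_{n-1} - 1 a_{n-2} = 0,  where D(n) = (r+n)(r+n-1) + (-5/4)(r+n) + (9/8).
  a_n = [-3 a_{n-1} + 1 a_{n-2}] / D(n).
Since the indicial polynomial factors as (r - r_1)(r - r_2), D(n) = (r_1 + n - r_1)(r_1 + n - r_2) = n(n + 3/4).
Evaluating step by step (a_0 = 1):
  n = 1: D(1) = 1(1 + 3/4) = 7/4; numerator = -3(1) = -3; a_1 = (-3)/(7/4) = -12/7
  n = 2: D(2) = 2(2 + 3/4) = 11/2; numerator = -3(-12/7) + 1(1) = 43/7; a_2 = (43/7)/(11/2) = 86/77
  n = 3: D(3) = 3(3 + 3/4) = 45/4; numerator = -3(86/77) + 1(-12/7) = -390/77; a_3 = (-390/77)/(45/4) = -104/231
  n = 4: D(4) = 4(4 + 3/4) = 19; numerator = -3(-104/231) + 1(86/77) = 190/77; a_4 = (190/77)/(19) = 10/77

r = 3/2; a_0 = 1; a_1 = -12/7; a_2 = 86/77; a_3 = -104/231; a_4 = 10/77


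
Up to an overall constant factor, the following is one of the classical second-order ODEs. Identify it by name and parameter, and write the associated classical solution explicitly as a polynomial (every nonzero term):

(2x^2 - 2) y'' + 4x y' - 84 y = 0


All three coefficients share the factor -2; dividing through by -2 gives  (1 - x^2) y'' - 2x y' + 42 y = 0.
This matches the Legendre equation (1 - x^2) y'' - 2x y' + n(n+1) y = 0 (note the -2x y' term) with n(n+1) = 42, so n = 6; the polynomial solution is P_6(x).
With y = sum_k a_k x^k, matching x^k gives (k+2)(k+1) a_{k+2} = [k(k+1) - n(n+1)] a_k = (k - 6)(k + 7) a_k. The right side vanishes at k = 6, so the series with the parity of 6 terminates at degree 6.
Standard normalization (P_n(1) = 1): leading coefficient (2n)!/(2^n (n!)^2) = 479001600/(64*518400) = 231/16, so a_6 = 231/16. Work downward with a_k = (k+1)(k+2) a_{k+2} / ((k - 6)(k + 7)):
  a_4 = (5)(6)(231/16) / ((4 - 6)(4 + 7)) = (3465/8)/(-22) = -315/16
  a_2 = (3)(4)(-315/16) / ((2 - 6)(2 + 7)) = (-945/4)/(-36) = 105/16
  a_0 = (1)(2)(105/16) / ((0 - 6)(0 + 7)) = (105/8)/(-42) = -5/16
Hence P_6(x) = 231 x^6/16 - 315 x^4/16 + 105 x^2/16 - 5/16.

P_6(x); series = 231 x^6/16 - 315 x^4/16 + 105 x^2/16 - 5/16


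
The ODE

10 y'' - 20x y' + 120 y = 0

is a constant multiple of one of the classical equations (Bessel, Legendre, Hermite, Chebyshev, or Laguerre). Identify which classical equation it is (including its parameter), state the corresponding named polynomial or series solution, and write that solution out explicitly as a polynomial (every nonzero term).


All three coefficients share the factor 10; dividing through by 10 gives  y'' - 2x y' + 12 y = 0.
This matches the Hermite equation y'' - 2x y' + 2n y = 0 with 2n = 12, so n = 6; the polynomial solution is H_6(x).
With y = sum_k a_k x^k, matching x^k gives (k+2)(k+1) a_{k+2} = 2(k - n) a_k = 2(k - 6) a_k. The right side vanishes at k = 6, so the series with the parity of 6 terminates at degree 6.
Standard normalization: leading coefficient of H_n is 2^n, so a_6 = 2^6 = 64. Work downward with a_k = (k+1)(k+2) a_{k+2} / (2(k - n)):
  a_4 = (5)(6)(64) / (2(4 - 6)) = 1920/(-4) = -480
  a_2 = (3)(4)(-480) / (2(2 - 6)) = -5760/(-8) = 720
  a_0 = (1)(2)(720) / (2(0 - 6)) = 1440/(-12) = -120
Hence H_6(x) = 64 x^6 - 480 x^4 + 720 x^2 - 120.

H_6(x); series = 64 x^6 - 480 x^4 + 720 x^2 - 120


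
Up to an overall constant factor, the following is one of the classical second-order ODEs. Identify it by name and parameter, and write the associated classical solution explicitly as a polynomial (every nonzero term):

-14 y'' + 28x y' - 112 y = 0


All three coefficients share the factor -14; dividing through by -14 gives  y'' - 2x y' + 8 y = 0.
This matches the Hermite equation y'' - 2x y' + 2n y = 0 with 2n = 8, so n = 4; the polynomial solution is H_4(x).
With y = sum_k a_k x^k, matching x^k gives (k+2)(k+1) a_{k+2} = 2(k - n) a_k = 2(k - 4) a_k. The right side vanishes at k = 4, so the series with the parity of 4 terminates at degree 4.
Standard normalization: leading coefficient of H_n is 2^n, so a_4 = 2^4 = 16. Work downward with a_k = (k+1)(k+2) a_{k+2} / (2(k - n)):
  a_2 = (3)(4)(16) / (2(2 - 4)) = 192/(-4) = -48
  a_0 = (1)(2)(-48) / (2(0 - 4)) = -96/(-8) = 12
Hence H_4(x) = 16 x^4 - 48 x^2 + 12.

H_4(x); series = 16 x^4 - 48 x^2 + 12


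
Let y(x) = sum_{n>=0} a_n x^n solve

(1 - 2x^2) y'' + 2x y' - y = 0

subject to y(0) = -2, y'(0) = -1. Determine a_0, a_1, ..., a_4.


Ansatz: y(x) = sum_{n>=0} a_n x^n, so y'(x) = sum_{n>=1} n a_n x^(n-1) and y''(x) = sum_{n>=2} n(n-1) a_n x^(n-2).
Substitute into P(x) y'' + Q(x) y' + R(x) y = 0 with P(x) = 1 - 2x^2, Q(x) = 2x, R(x) = -1, and match powers of x.
Initial conditions: a_0 = -2, a_1 = -1.
Setting the coefficient of each power of x to zero and solving order by order (substituting the coefficients already found):
  x^0: 2 a_2 - a_0 = 0  ->  2 a_2 = a_0 = -2  ->  a_2 = -1
  x^1: 6 a_3 + a_1 = 0  ->  6 a_3 = -a_1 = 1  ->  a_3 = 1/6
  x^2: 12 a_4 - a_2 = 0  ->  12 a_4 = a_2 = -1  ->  a_4 = -1/12
Truncated series: y(x) = -2 - x - x^2 + (1/6) x^3 - (1/12) x^4 + O(x^5).

a_0 = -2; a_1 = -1; a_2 = -1; a_3 = 1/6; a_4 = -1/12


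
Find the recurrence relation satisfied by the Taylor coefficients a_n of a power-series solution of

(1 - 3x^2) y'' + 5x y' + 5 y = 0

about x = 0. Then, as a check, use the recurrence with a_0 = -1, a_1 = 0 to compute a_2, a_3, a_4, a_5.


Substitute y = sum_n a_n x^n.
(1 - 3 x^2) y'' contributes (n+2)(n+1) a_{n+2} - 3 n(n-1) a_n at x^n.
5 x y'(x) contributes 5 n a_n at x^n.
5 y(x) contributes 5 a_n at x^n.
Matching x^n: (n+2)(n+1) a_{n+2} + (-3 n(n-1) + 5 n + 5) a_n = 0.
Thus a_{n+2} = (3 n(n-1) - 5 n - 5) / ((n+1)(n+2)) * a_n.

Check with a_0 = -1, a_1 = 0 (apply the recurrence for n = 0, 1, 2, 3): a_0 = -1, a_1 = 0, a_2 = 5/2, a_3 = 0, a_4 = -15/8, a_5 = 0.

a_(n+2) = (3 n(n-1) - 5 n - 5) / ((n+1)(n+2)) * a_n; check: a_0 = -1, a_1 = 0, a_2 = 5/2, a_3 = 0, a_4 = -15/8, a_5 = 0


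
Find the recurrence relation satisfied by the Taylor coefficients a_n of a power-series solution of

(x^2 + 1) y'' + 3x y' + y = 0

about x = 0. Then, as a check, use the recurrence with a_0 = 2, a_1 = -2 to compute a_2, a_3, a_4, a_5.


Substitute y = sum_n a_n x^n.
(1 + 1 x^2) y'' contributes (n+2)(n+1) a_{n+2} + n(n-1) a_n at x^n.
3 x y'(x) contributes 3 n a_n at x^n.
y(x) contributes 1 a_n at x^n.
Matching x^n: (n+2)(n+1) a_{n+2} + (n(n-1) + 3 n + 1) a_n = 0.
Thus a_{n+2} = (-n(n-1) - 3 n - 1) / ((n+1)(n+2)) * a_n.

Check with a_0 = 2, a_1 = -2 (apply the recurrence for n = 0, 1, 2, 3): a_0 = 2, a_1 = -2, a_2 = -1, a_3 = 4/3, a_4 = 3/4, a_5 = -16/15.

a_(n+2) = (-n(n-1) - 3 n - 1) / ((n+1)(n+2)) * a_n; check: a_0 = 2, a_1 = -2, a_2 = -1, a_3 = 4/3, a_4 = 3/4, a_5 = -16/15


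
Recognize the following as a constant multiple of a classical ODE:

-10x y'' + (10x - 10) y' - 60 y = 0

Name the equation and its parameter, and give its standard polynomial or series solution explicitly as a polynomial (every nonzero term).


All three coefficients share the factor -10; dividing through by -10 gives  x y'' + (1 - x) y' + 6 y = 0.
This matches the Laguerre equation x y'' + (1 - x) y' + n y = 0 with n = 6; the polynomial solution is L_6(x).
With y = sum_k a_k x^k, matching x^k gives (k+1)k a_{k+1} + (k+1) a_{k+1} - k a_k + n a_k = 0, i.e. (k+1)^2 a_{k+1} = (k - n) a_k = (k - 6) a_k. The right side vanishes at k = 6, so the series terminates at degree 6.
Standard normalization L_n(0) = 1 gives a_0 = 1. Work upward with a_{k+1} = (k - 6) a_k / (k+1)^2:
  a_1 = (0 - 6)(1) / 1^2 = -6/1 = -6
  a_2 = (1 - 6)(-6) / 2^2 = 30/4 = 15/2
  a_3 = (2 - 6)(15/2) / 3^2 = -30/9 = -10/3
  a_4 = (3 - 6)(-10/3) / 4^2 = 10/16 = 5/8
  a_5 = (4 - 6)(5/8) / 5^2 = (-5/4)/25 = -1/20
  a_6 = (5 - 6)(-1/20) / 6^2 = (1/20)/36 = 1/720
Hence L_6(x) = x^6/720 - x^5/20 + 5 x^4/8 - 10 x^3/3 + 15 x^2/2 - 6 x + 1.

L_6(x); series = x^6/720 - x^5/20 + 5 x^4/8 - 10 x^3/3 + 15 x^2/2 - 6 x + 1


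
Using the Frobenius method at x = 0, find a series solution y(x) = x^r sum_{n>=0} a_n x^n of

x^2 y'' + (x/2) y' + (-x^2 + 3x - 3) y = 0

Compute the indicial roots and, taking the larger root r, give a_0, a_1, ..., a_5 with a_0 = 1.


Write in Frobenius form y'' + (p(x)/x) y' + (q(x)/x^2) y = 0:
  p(x) = 1/2,  q(x) = -x^2 + 3x - 3.
Indicial equation: r(r-1) + (1/2) r + (-3) = 0 -> roots r_1 = 2, r_2 = -3/2.
Take r = r_1 = 2. Let y(x) = x^r sum_{n>=0} a_n x^n with a_0 = 1.
Substitute y = x^r sum a_n x^n and match x^{r+n}. The recurrence is
  D(n) a_n + 3 a_{n-1} - 1 a_{n-2} = 0,  where D(n) = (r+n)(r+n-1) + (1/2)(r+n) + (-3).
  a_n = [-3 a_{n-1} + 1 a_{n-2}] / D(n).
Since the indicial polynomial factors as (r - r_1)(r - r_2), D(n) = (r_1 + n - r_1)(r_1 + n - r_2) = n(n + 7/2).
Evaluating step by step (a_0 = 1):
  n = 1: D(1) = 1(1 + 7/2) = 9/2; numerator = -3(1) = -3; a_1 = (-3)/(9/2) = -2/3
  n = 2: D(2) = 2(2 + 7/2) = 11; numerator = -3(-2/3) + 1(1) = 3; a_2 = (3)/(11) = 3/11
  n = 3: D(3) = 3(3 + 7/2) = 39/2; numerator = -3(3/11) + 1(-2/3) = -49/33; a_3 = (-49/33)/(39/2) = -98/1287
  n = 4: D(4) = 4(4 + 7/2) = 30; numerator = -3(-98/1287) + 1(3/11) = 215/429; a_4 = (215/429)/(30) = 43/2574
  n = 5: D(5) = 5(5 + 7/2) = 85/2; numerator = -3(43/2574) + 1(-98/1287) = -25/198; a_5 = (-25/198)/(85/2) = -5/1683

r = 2; a_0 = 1; a_1 = -2/3; a_2 = 3/11; a_3 = -98/1287; a_4 = 43/2574; a_5 = -5/1683


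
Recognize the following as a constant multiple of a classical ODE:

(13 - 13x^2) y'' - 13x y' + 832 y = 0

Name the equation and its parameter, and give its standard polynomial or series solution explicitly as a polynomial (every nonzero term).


All three coefficients share the factor 13; dividing through by 13 gives  (1 - x^2) y'' - x y' + 64 y = 0.
This matches the Chebyshev equation (1 - x^2) y'' - x y' + n^2 y = 0 (note the -x y' term, not -2x y') with n^2 = 64, so n = 8; the polynomial solution is T_8(x).
With y = sum_k a_k x^k, matching x^k gives (k+2)(k+1) a_{k+2} = (k^2 - n^2) a_k = (k - 8)(k + 8) a_k. The right side vanishes at k = 8, so the series with the parity of 8 terminates at degree 8.
Standard normalization: leading coefficient of T_n is 2^(n-1), so a_8 = 2^7 = 128. Work downward with a_k = (k+1)(k+2) a_{k+2} / ((k - 8)(k + 8)):
  a_6 = (7)(8)(128) / ((6 - 8)(6 + 8)) = 7168/(-28) = -256
  a_4 = (5)(6)(-256) / ((4 - 8)(4 + 8)) = -7680/(-48) = 160
  a_2 = (3)(4)(160) / ((2 - 8)(2 + 8)) = 1920/(-60) = -32
  a_0 = (1)(2)(-32) / ((0 - 8)(0 + 8)) = -64/(-64) = 1
Hence T_8(x) = 128 x^8 - 256 x^6 + 160 x^4 - 32 x^2 + 1.

T_8(x); series = 128 x^8 - 256 x^6 + 160 x^4 - 32 x^2 + 1


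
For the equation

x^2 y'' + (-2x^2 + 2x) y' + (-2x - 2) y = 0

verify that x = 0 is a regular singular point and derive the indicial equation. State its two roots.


Divide by x^2 to reach normal form y'' + P_1(x) y' + P_2(x) y = 0 with P_1(x) = -2 + 2/x and P_2(x) = -2/x - 2/x^2.
x = 0 is a singular point because the y'-coefficient -2 + 2/x has a pole at x = 0 and the y-coefficient -2/x - 2/x^2 has a pole at x = 0.
It is a regular singular point because x P_1(x) = p(x) = 2 - 2x and x^2 P_2(x) = q(x) = -2x - 2 are polynomials, hence analytic at x = 0.
p(0) = 2,  q(0) = -2.
Indicial equation: r(r-1) + p(0) r + q(0) = 0, i.e. r^2 + (p(0) - 1) r + q(0) = 0, i.e. r^2 + 1 r - 2 = 0.
Discriminant: (1)^2 - 4(-2) = 9, so r = (-1 ± 3)/2.
Solving: r_1 = 1, r_2 = -2.

indicial: r^2 + 1 r - 2 = 0; roots r_1 = 1, r_2 = -2


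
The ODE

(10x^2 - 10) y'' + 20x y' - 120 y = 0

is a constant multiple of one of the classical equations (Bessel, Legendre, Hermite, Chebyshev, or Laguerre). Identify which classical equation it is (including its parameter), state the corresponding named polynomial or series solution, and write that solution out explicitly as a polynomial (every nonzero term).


All three coefficients share the factor -10; dividing through by -10 gives  (1 - x^2) y'' - 2x y' + 12 y = 0.
This matches the Legendre equation (1 - x^2) y'' - 2x y' + n(n+1) y = 0 (note the -2x y' term) with n(n+1) = 12, so n = 3; the polynomial solution is P_3(x).
With y = sum_k a_k x^k, matching x^k gives (k+2)(k+1) a_{k+2} = [k(k+1) - n(n+1)] a_k = (k - 3)(k + 4) a_k. The right side vanishes at k = 3, so the series with the parity of 3 terminates at degree 3.
Standard normalization (P_n(1) = 1): leading coefficient (2n)!/(2^n (n!)^2) = 720/(8*36) = 5/2, so a_3 = 5/2. Work downward with a_k = (k+1)(k+2) a_{k+2} / ((k - 3)(k + 4)):
  a_1 = (2)(3)(5/2) / ((1 - 3)(1 + 4)) = 15/(-10) = -3/2
Hence P_3(x) = 5 x^3/2 - 3 x/2.

P_3(x); series = 5 x^3/2 - 3 x/2


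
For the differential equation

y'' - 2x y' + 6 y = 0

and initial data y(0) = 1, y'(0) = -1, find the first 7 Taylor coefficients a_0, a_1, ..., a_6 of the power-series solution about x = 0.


Ansatz: y(x) = sum_{n>=0} a_n x^n, so y'(x) = sum_{n>=1} n a_n x^(n-1) and y''(x) = sum_{n>=2} n(n-1) a_n x^(n-2).
Substitute into P(x) y'' + Q(x) y' + R(x) y = 0 with P(x) = 1, Q(x) = -2x, R(x) = 6, and match powers of x.
Initial conditions: a_0 = 1, a_1 = -1.
Setting the coefficient of each power of x to zero and solving order by order (substituting the coefficients already found):
  x^0: 2 a_2 + 6 a_0 = 0  ->  2 a_2 = -6 a_0 = -6  ->  a_2 = -3
  x^1: 6 a_3 + 4 a_1 = 0  ->  6 a_3 = -4 a_1 = 4  ->  a_3 = 2/3
  x^2: 12 a_4 + 2 a_2 = 0  ->  12 a_4 = -2 a_2 = 6  ->  a_4 = 1/2
  x^3: 20 a_5 = 0  ->  a_5 = 0
  x^4: 30 a_6 - 2 a_4 = 0  ->  30 a_6 = 2 a_4 = 1  ->  a_6 = 1/30
Truncated series: y(x) = 1 - x - 3 x^2 + (2/3) x^3 + (1/2) x^4 + (1/30) x^6 + O(x^7).

a_0 = 1; a_1 = -1; a_2 = -3; a_3 = 2/3; a_4 = 1/2; a_5 = 0; a_6 = 1/30
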